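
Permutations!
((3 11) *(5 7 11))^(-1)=((3 5 7 11))^(-1)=(3 11 7 5)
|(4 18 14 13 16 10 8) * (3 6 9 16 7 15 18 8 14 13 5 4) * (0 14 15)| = 14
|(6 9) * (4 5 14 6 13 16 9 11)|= |(4 5 14 6 11)(9 13 16)|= 15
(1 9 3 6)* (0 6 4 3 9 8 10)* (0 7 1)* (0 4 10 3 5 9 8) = (0 6 4 5 9 8 3 10 7 1) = [6, 0, 2, 10, 5, 9, 4, 1, 3, 8, 7]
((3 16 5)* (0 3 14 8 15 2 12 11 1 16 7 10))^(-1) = ((0 3 7 10)(1 16 5 14 8 15 2 12 11))^(-1) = (0 10 7 3)(1 11 12 2 15 8 14 5 16)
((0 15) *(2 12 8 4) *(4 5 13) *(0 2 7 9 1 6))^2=((0 15 2 12 8 5 13 4 7 9 1 6))^2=(0 2 8 13 7 1)(4 9 6 15 12 5)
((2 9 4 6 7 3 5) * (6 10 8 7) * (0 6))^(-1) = (0 6)(2 5 3 7 8 10 4 9) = ((0 6)(2 9 4 10 8 7 3 5))^(-1)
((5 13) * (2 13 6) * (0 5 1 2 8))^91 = (0 8 6 5)(1 2 13)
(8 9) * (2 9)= (2 9 8)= [0, 1, 9, 3, 4, 5, 6, 7, 2, 8]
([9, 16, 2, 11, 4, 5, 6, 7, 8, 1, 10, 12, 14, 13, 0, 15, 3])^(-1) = (0 14 12 11 3 16 1 9)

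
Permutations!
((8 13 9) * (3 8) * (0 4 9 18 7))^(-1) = ((0 4 9 3 8 13 18 7))^(-1) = (0 7 18 13 8 3 9 4)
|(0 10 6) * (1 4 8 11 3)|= 15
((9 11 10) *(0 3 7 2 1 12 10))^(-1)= (0 11 9 10 12 1 2 7 3)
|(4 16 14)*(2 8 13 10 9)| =|(2 8 13 10 9)(4 16 14)| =15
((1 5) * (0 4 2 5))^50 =(5)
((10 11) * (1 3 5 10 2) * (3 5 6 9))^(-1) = (1 2 11 10 5)(3 9 6) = ((1 5 10 11 2)(3 6 9))^(-1)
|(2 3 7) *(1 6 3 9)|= 6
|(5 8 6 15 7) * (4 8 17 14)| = 8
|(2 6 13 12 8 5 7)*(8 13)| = 10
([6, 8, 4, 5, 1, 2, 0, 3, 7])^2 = [0, 7, 1, 2, 8, 4, 6, 5, 3]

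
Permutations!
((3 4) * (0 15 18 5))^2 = (0 18)(5 15)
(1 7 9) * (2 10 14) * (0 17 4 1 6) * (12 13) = [17, 7, 10, 3, 1, 5, 0, 9, 8, 6, 14, 11, 13, 12, 2, 15, 16, 4] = (0 17 4 1 7 9 6)(2 10 14)(12 13)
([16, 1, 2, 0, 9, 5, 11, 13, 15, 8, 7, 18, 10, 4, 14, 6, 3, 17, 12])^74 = (0 3 16)(4 10 11 8 13 12 6 9 7 18 15)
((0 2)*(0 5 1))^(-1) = ((0 2 5 1))^(-1) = (0 1 5 2)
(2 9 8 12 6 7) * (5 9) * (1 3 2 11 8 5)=(1 3 2)(5 9)(6 7 11 8 12)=[0, 3, 1, 2, 4, 9, 7, 11, 12, 5, 10, 8, 6]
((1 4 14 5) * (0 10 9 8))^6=((0 10 9 8)(1 4 14 5))^6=(0 9)(1 14)(4 5)(8 10)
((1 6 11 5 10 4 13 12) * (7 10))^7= ((1 6 11 5 7 10 4 13 12))^7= (1 13 10 5 6 12 4 7 11)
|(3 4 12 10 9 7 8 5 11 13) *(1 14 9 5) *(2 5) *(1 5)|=13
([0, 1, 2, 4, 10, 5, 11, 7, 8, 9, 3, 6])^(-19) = [0, 1, 2, 10, 3, 5, 11, 7, 8, 9, 4, 6]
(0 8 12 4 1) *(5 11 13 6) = [8, 0, 2, 3, 1, 11, 5, 7, 12, 9, 10, 13, 4, 6] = (0 8 12 4 1)(5 11 13 6)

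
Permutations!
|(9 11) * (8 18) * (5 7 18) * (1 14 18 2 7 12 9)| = 8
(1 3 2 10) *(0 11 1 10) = [11, 3, 0, 2, 4, 5, 6, 7, 8, 9, 10, 1] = (0 11 1 3 2)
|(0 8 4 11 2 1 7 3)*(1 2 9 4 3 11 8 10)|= 9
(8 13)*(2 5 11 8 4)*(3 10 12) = (2 5 11 8 13 4)(3 10 12) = [0, 1, 5, 10, 2, 11, 6, 7, 13, 9, 12, 8, 3, 4]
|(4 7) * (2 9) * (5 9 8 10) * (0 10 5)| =|(0 10)(2 8 5 9)(4 7)| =4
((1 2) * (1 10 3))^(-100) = (10)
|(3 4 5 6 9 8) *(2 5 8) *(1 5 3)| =8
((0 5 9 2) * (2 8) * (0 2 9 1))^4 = (9)(0 5 1)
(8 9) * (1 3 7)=(1 3 7)(8 9)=[0, 3, 2, 7, 4, 5, 6, 1, 9, 8]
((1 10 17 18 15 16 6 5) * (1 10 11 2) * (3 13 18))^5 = ((1 11 2)(3 13 18 15 16 6 5 10 17))^5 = (1 2 11)(3 6 13 5 18 10 15 17 16)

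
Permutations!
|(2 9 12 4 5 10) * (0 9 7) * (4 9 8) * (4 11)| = |(0 8 11 4 5 10 2 7)(9 12)| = 8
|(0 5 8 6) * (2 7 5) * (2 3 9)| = |(0 3 9 2 7 5 8 6)| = 8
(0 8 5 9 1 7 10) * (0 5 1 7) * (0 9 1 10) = [8, 9, 2, 3, 4, 1, 6, 0, 10, 7, 5] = (0 8 10 5 1 9 7)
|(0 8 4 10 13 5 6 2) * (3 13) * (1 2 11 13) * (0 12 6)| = 12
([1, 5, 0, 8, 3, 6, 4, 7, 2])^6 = (0 8 4 5)(1 2 3 6)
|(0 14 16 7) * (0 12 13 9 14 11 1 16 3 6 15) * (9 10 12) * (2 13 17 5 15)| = 16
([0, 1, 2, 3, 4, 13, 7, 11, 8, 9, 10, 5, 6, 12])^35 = [0, 1, 2, 3, 4, 11, 12, 6, 8, 9, 10, 7, 13, 5]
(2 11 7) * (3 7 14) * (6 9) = (2 11 14 3 7)(6 9) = [0, 1, 11, 7, 4, 5, 9, 2, 8, 6, 10, 14, 12, 13, 3]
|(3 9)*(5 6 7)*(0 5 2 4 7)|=6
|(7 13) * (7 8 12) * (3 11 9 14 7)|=8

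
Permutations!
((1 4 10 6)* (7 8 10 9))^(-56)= (10)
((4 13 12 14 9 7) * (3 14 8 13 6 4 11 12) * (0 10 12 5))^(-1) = (0 5 11 7 9 14 3 13 8 12 10)(4 6)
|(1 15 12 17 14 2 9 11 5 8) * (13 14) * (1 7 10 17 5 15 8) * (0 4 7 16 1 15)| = 30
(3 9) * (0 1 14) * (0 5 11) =(0 1 14 5 11)(3 9) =[1, 14, 2, 9, 4, 11, 6, 7, 8, 3, 10, 0, 12, 13, 5]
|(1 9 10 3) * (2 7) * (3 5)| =|(1 9 10 5 3)(2 7)| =10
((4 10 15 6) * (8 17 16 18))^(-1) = ((4 10 15 6)(8 17 16 18))^(-1) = (4 6 15 10)(8 18 16 17)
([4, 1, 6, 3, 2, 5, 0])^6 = [2, 1, 0, 3, 6, 5, 4]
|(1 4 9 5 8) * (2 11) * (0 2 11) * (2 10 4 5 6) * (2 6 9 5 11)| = 8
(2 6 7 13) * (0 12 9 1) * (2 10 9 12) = (0 2 6 7 13 10 9 1) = [2, 0, 6, 3, 4, 5, 7, 13, 8, 1, 9, 11, 12, 10]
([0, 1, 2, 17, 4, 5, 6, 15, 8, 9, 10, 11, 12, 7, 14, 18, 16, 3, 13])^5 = [0, 1, 2, 17, 4, 5, 6, 15, 8, 9, 10, 11, 12, 7, 14, 18, 16, 3, 13]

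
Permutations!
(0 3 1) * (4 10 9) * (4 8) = (0 3 1)(4 10 9 8) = [3, 0, 2, 1, 10, 5, 6, 7, 4, 8, 9]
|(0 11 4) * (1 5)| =6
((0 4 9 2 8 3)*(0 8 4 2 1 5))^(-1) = (0 5 1 9 4 2)(3 8)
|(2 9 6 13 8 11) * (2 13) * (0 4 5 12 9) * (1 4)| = |(0 1 4 5 12 9 6 2)(8 11 13)| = 24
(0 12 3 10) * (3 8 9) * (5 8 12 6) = (12)(0 6 5 8 9 3 10) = [6, 1, 2, 10, 4, 8, 5, 7, 9, 3, 0, 11, 12]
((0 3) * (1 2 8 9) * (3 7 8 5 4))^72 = ((0 7 8 9 1 2 5 4 3))^72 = (9)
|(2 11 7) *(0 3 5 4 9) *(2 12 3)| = 9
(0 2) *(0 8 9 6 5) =(0 2 8 9 6 5) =[2, 1, 8, 3, 4, 0, 5, 7, 9, 6]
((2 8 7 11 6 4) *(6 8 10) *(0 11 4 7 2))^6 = ((0 11 8 2 10 6 7 4))^6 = (0 7 10 8)(2 11 4 6)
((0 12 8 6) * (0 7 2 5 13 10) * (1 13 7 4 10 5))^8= (0 8 4)(1 7 13 2 5)(6 10 12)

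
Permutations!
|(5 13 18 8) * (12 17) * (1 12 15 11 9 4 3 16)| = 36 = |(1 12 17 15 11 9 4 3 16)(5 13 18 8)|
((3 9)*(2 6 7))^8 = (9)(2 7 6) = ((2 6 7)(3 9))^8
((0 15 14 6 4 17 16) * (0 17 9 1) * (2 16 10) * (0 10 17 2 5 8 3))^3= (17)(0 6 1 8 15 4 10 3 14 9 5)(2 16)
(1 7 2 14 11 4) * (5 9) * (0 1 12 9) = (0 1 7 2 14 11 4 12 9 5) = [1, 7, 14, 3, 12, 0, 6, 2, 8, 5, 10, 4, 9, 13, 11]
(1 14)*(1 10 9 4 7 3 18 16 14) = (3 18 16 14 10 9 4 7) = [0, 1, 2, 18, 7, 5, 6, 3, 8, 4, 9, 11, 12, 13, 10, 15, 14, 17, 16]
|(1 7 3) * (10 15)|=|(1 7 3)(10 15)|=6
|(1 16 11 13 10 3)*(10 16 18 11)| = 7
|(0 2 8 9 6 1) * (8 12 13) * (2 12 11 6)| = |(0 12 13 8 9 2 11 6 1)| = 9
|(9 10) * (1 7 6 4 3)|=|(1 7 6 4 3)(9 10)|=10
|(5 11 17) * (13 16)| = 6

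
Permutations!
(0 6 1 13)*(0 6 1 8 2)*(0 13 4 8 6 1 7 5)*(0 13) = (0 7 5 13 1 4 8 2) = [7, 4, 0, 3, 8, 13, 6, 5, 2, 9, 10, 11, 12, 1]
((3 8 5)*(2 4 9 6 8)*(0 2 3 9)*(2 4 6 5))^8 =(9)(2 8 6)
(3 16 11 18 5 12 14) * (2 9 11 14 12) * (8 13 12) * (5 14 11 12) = (2 9 12 8 13 5)(3 16 11 18 14) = [0, 1, 9, 16, 4, 2, 6, 7, 13, 12, 10, 18, 8, 5, 3, 15, 11, 17, 14]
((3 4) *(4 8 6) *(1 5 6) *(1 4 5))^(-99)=(8)(5 6)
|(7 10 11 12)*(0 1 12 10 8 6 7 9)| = |(0 1 12 9)(6 7 8)(10 11)| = 12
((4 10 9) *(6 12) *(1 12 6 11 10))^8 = (1 11 9)(4 12 10)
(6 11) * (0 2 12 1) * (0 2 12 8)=[12, 2, 8, 3, 4, 5, 11, 7, 0, 9, 10, 6, 1]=(0 12 1 2 8)(6 11)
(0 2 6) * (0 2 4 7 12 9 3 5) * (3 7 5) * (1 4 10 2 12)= (0 10 2 6 12 9 7 1 4 5)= [10, 4, 6, 3, 5, 0, 12, 1, 8, 7, 2, 11, 9]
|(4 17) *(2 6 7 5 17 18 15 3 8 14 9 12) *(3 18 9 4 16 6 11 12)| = |(2 11 12)(3 8 14 4 9)(5 17 16 6 7)(15 18)| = 30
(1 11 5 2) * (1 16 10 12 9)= [0, 11, 16, 3, 4, 2, 6, 7, 8, 1, 12, 5, 9, 13, 14, 15, 10]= (1 11 5 2 16 10 12 9)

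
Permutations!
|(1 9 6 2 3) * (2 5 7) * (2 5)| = |(1 9 6 2 3)(5 7)| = 10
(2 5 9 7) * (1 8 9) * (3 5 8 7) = (1 7 2 8 9 3 5) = [0, 7, 8, 5, 4, 1, 6, 2, 9, 3]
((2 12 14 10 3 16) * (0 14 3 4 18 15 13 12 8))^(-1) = ((0 14 10 4 18 15 13 12 3 16 2 8))^(-1) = (0 8 2 16 3 12 13 15 18 4 10 14)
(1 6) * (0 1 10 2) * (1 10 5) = (0 10 2)(1 6 5) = [10, 6, 0, 3, 4, 1, 5, 7, 8, 9, 2]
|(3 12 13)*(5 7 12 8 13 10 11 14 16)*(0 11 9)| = |(0 11 14 16 5 7 12 10 9)(3 8 13)| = 9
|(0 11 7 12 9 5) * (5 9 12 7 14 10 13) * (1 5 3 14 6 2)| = 12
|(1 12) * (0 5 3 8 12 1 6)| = 6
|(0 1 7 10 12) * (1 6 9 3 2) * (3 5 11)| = 11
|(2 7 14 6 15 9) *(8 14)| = |(2 7 8 14 6 15 9)| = 7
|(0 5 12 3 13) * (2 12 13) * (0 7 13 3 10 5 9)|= 10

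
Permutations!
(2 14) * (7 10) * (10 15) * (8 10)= (2 14)(7 15 8 10)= [0, 1, 14, 3, 4, 5, 6, 15, 10, 9, 7, 11, 12, 13, 2, 8]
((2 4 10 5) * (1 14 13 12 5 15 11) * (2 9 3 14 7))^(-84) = (15)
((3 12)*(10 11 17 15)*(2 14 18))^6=(18)(10 17)(11 15)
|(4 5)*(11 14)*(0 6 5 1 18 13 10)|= 8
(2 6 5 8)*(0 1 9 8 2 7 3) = (0 1 9 8 7 3)(2 6 5) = [1, 9, 6, 0, 4, 2, 5, 3, 7, 8]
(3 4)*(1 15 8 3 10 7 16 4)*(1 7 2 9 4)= (1 15 8 3 7 16)(2 9 4 10)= [0, 15, 9, 7, 10, 5, 6, 16, 3, 4, 2, 11, 12, 13, 14, 8, 1]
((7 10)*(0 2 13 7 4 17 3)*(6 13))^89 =(0 3 17 4 10 7 13 6 2)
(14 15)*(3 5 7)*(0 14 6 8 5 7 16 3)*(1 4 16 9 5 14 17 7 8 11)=(0 17 7)(1 4 16 3 8 14 15 6 11)(5 9)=[17, 4, 2, 8, 16, 9, 11, 0, 14, 5, 10, 1, 12, 13, 15, 6, 3, 7]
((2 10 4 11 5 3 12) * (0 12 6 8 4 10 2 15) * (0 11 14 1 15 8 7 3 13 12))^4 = (1 13 14 5 4 11 8 15 12)(3 6 7)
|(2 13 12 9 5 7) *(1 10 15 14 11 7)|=11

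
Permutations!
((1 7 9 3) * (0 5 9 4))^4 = (0 1 5 7 9 4 3)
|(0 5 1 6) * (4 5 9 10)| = |(0 9 10 4 5 1 6)| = 7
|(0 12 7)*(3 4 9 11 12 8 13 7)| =|(0 8 13 7)(3 4 9 11 12)| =20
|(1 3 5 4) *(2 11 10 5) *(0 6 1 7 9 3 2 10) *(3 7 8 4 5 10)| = |(0 6 1 2 11)(4 8)(7 9)| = 10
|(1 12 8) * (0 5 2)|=3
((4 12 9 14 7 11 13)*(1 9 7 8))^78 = (1 14)(4 11 12 13 7)(8 9)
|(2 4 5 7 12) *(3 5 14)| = 7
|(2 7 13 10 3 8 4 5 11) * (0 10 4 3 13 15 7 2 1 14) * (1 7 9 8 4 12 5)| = 14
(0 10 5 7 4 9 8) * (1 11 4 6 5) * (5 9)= (0 10 1 11 4 5 7 6 9 8)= [10, 11, 2, 3, 5, 7, 9, 6, 0, 8, 1, 4]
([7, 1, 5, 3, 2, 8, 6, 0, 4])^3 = [7, 1, 4, 3, 8, 2, 6, 0, 5]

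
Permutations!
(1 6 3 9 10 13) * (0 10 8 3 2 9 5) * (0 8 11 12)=[10, 6, 9, 5, 4, 8, 2, 7, 3, 11, 13, 12, 0, 1]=(0 10 13 1 6 2 9 11 12)(3 5 8)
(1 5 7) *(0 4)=(0 4)(1 5 7)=[4, 5, 2, 3, 0, 7, 6, 1]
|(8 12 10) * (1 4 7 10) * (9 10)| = |(1 4 7 9 10 8 12)| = 7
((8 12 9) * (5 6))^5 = ((5 6)(8 12 9))^5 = (5 6)(8 9 12)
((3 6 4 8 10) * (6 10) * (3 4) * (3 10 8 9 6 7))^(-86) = ((3 8 7)(4 9 6 10))^(-86) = (3 8 7)(4 6)(9 10)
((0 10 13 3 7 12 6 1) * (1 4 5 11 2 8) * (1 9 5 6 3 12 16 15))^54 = (16)(2 11 5 9 8) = ((0 10 13 12 3 7 16 15 1)(2 8 9 5 11)(4 6))^54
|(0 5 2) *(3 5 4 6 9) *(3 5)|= |(0 4 6 9 5 2)|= 6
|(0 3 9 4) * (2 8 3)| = |(0 2 8 3 9 4)| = 6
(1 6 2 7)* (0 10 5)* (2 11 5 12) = [10, 6, 7, 3, 4, 0, 11, 1, 8, 9, 12, 5, 2] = (0 10 12 2 7 1 6 11 5)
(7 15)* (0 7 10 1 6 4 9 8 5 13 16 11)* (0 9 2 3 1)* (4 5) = (0 7 15 10)(1 6 5 13 16 11 9 8 4 2 3) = [7, 6, 3, 1, 2, 13, 5, 15, 4, 8, 0, 9, 12, 16, 14, 10, 11]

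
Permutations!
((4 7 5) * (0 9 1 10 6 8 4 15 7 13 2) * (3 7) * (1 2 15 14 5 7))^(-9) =((0 9 2)(1 10 6 8 4 13 15 3)(5 14))^(-9) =(1 3 15 13 4 8 6 10)(5 14)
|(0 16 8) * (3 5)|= 6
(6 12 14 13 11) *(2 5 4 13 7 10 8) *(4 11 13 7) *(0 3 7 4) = (0 3 7 10 8 2 5 11 6 12 14) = [3, 1, 5, 7, 4, 11, 12, 10, 2, 9, 8, 6, 14, 13, 0]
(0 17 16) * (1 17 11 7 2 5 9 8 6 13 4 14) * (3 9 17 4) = [11, 4, 5, 9, 14, 17, 13, 2, 6, 8, 10, 7, 12, 3, 1, 15, 0, 16] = (0 11 7 2 5 17 16)(1 4 14)(3 9 8 6 13)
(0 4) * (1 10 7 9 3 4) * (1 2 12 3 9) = (0 2 12 3 4)(1 10 7) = [2, 10, 12, 4, 0, 5, 6, 1, 8, 9, 7, 11, 3]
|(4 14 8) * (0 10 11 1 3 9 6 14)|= 10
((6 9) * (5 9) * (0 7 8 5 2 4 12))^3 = (0 5 2)(4 7 9)(6 12 8)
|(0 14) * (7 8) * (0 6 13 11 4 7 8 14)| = 6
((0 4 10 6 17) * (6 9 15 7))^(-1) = (0 17 6 7 15 9 10 4)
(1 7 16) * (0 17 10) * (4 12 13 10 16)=(0 17 16 1 7 4 12 13 10)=[17, 7, 2, 3, 12, 5, 6, 4, 8, 9, 0, 11, 13, 10, 14, 15, 1, 16]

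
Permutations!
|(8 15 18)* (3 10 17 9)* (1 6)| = |(1 6)(3 10 17 9)(8 15 18)| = 12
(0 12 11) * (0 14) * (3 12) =(0 3 12 11 14) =[3, 1, 2, 12, 4, 5, 6, 7, 8, 9, 10, 14, 11, 13, 0]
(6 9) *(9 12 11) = (6 12 11 9) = [0, 1, 2, 3, 4, 5, 12, 7, 8, 6, 10, 9, 11]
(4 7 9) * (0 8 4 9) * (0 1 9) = (0 8 4 7 1 9) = [8, 9, 2, 3, 7, 5, 6, 1, 4, 0]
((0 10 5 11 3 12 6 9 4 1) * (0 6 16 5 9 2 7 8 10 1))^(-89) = ((0 1 6 2 7 8 10 9 4)(3 12 16 5 11))^(-89) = (0 1 6 2 7 8 10 9 4)(3 12 16 5 11)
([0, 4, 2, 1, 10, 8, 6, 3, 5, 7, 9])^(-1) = [0, 3, 2, 7, 1, 8, 6, 9, 5, 10, 4]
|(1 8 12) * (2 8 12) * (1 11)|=6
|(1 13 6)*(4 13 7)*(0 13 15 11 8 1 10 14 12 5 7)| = |(0 13 6 10 14 12 5 7 4 15 11 8 1)| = 13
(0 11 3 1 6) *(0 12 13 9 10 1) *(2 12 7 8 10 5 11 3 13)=(0 3)(1 6 7 8 10)(2 12)(5 11 13 9)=[3, 6, 12, 0, 4, 11, 7, 8, 10, 5, 1, 13, 2, 9]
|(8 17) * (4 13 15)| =|(4 13 15)(8 17)| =6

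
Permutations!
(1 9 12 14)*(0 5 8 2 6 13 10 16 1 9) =(0 5 8 2 6 13 10 16 1)(9 12 14) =[5, 0, 6, 3, 4, 8, 13, 7, 2, 12, 16, 11, 14, 10, 9, 15, 1]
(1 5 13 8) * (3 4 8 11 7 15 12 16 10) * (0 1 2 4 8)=(0 1 5 13 11 7 15 12 16 10 3 8 2 4)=[1, 5, 4, 8, 0, 13, 6, 15, 2, 9, 3, 7, 16, 11, 14, 12, 10]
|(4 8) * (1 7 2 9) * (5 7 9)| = |(1 9)(2 5 7)(4 8)| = 6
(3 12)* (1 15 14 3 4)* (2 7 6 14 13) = [0, 15, 7, 12, 1, 5, 14, 6, 8, 9, 10, 11, 4, 2, 3, 13] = (1 15 13 2 7 6 14 3 12 4)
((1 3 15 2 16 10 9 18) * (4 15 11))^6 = ((1 3 11 4 15 2 16 10 9 18))^6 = (1 16 11 9 15)(2 3 10 4 18)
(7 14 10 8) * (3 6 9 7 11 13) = (3 6 9 7 14 10 8 11 13) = [0, 1, 2, 6, 4, 5, 9, 14, 11, 7, 8, 13, 12, 3, 10]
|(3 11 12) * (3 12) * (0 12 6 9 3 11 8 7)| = |(0 12 6 9 3 8 7)| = 7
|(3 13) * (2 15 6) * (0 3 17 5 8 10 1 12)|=|(0 3 13 17 5 8 10 1 12)(2 15 6)|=9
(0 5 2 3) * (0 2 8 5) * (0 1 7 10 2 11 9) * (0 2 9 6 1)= (1 7 10 9 2 3 11 6)(5 8)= [0, 7, 3, 11, 4, 8, 1, 10, 5, 2, 9, 6]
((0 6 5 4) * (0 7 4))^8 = (7)(0 5 6)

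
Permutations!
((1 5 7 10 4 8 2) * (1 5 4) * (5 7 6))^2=(1 8 7)(2 10 4)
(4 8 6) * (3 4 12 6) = (3 4 8)(6 12) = [0, 1, 2, 4, 8, 5, 12, 7, 3, 9, 10, 11, 6]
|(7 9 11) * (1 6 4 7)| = |(1 6 4 7 9 11)| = 6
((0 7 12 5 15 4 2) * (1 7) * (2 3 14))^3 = ((0 1 7 12 5 15 4 3 14 2))^3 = (0 12 4 2 7 15 14 1 5 3)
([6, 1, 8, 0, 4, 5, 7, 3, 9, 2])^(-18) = (9)(0 7)(3 6)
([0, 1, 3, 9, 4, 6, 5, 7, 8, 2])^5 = (2 9 3)(5 6)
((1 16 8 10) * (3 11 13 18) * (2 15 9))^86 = ((1 16 8 10)(2 15 9)(3 11 13 18))^86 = (1 8)(2 9 15)(3 13)(10 16)(11 18)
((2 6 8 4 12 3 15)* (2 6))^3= (3 8)(4 15)(6 12)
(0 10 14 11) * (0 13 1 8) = (0 10 14 11 13 1 8) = [10, 8, 2, 3, 4, 5, 6, 7, 0, 9, 14, 13, 12, 1, 11]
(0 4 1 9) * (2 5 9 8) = (0 4 1 8 2 5 9) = [4, 8, 5, 3, 1, 9, 6, 7, 2, 0]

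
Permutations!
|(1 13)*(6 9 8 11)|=|(1 13)(6 9 8 11)|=4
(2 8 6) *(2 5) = (2 8 6 5) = [0, 1, 8, 3, 4, 2, 5, 7, 6]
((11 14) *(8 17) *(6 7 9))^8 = (17)(6 9 7)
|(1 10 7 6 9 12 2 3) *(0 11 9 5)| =|(0 11 9 12 2 3 1 10 7 6 5)| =11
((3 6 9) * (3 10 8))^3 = ((3 6 9 10 8))^3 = (3 10 6 8 9)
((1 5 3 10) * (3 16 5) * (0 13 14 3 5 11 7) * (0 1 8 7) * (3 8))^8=((0 13 14 8 7 1 5 16 11)(3 10))^8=(0 11 16 5 1 7 8 14 13)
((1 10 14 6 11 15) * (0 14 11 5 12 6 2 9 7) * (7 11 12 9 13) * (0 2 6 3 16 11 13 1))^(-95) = (0 12 13)(1 5 11)(2 6 16)(3 7 14)(9 15 10)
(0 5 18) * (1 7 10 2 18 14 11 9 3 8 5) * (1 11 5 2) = (0 11 9 3 8 2 18)(1 7 10)(5 14) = [11, 7, 18, 8, 4, 14, 6, 10, 2, 3, 1, 9, 12, 13, 5, 15, 16, 17, 0]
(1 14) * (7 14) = (1 7 14) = [0, 7, 2, 3, 4, 5, 6, 14, 8, 9, 10, 11, 12, 13, 1]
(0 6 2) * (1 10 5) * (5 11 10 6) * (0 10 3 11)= (0 5 1 6 2 10)(3 11)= [5, 6, 10, 11, 4, 1, 2, 7, 8, 9, 0, 3]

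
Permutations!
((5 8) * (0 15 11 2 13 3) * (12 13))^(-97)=(0 15 11 2 12 13 3)(5 8)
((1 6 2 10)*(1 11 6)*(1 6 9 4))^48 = ((1 6 2 10 11 9 4))^48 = (1 4 9 11 10 2 6)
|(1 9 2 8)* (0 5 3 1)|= 7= |(0 5 3 1 9 2 8)|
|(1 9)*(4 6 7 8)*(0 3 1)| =|(0 3 1 9)(4 6 7 8)| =4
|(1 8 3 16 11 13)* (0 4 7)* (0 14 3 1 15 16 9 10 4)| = 12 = |(1 8)(3 9 10 4 7 14)(11 13 15 16)|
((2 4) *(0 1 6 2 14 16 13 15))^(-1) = (0 15 13 16 14 4 2 6 1)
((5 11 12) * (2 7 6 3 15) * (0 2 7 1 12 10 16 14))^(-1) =(0 14 16 10 11 5 12 1 2)(3 6 7 15)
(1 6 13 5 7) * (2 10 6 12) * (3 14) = (1 12 2 10 6 13 5 7)(3 14) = [0, 12, 10, 14, 4, 7, 13, 1, 8, 9, 6, 11, 2, 5, 3]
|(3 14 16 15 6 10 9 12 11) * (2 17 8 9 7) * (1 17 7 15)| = |(1 17 8 9 12 11 3 14 16)(2 7)(6 10 15)| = 18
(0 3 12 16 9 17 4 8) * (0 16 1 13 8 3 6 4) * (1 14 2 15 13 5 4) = (0 6 1 5 4 3 12 14 2 15 13 8 16 9 17) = [6, 5, 15, 12, 3, 4, 1, 7, 16, 17, 10, 11, 14, 8, 2, 13, 9, 0]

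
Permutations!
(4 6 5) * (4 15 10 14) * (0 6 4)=(0 6 5 15 10 14)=[6, 1, 2, 3, 4, 15, 5, 7, 8, 9, 14, 11, 12, 13, 0, 10]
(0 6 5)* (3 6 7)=(0 7 3 6 5)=[7, 1, 2, 6, 4, 0, 5, 3]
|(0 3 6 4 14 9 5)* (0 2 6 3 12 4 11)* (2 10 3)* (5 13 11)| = 35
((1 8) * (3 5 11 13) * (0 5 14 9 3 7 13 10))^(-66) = (14)(0 11)(5 10) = ((0 5 11 10)(1 8)(3 14 9)(7 13))^(-66)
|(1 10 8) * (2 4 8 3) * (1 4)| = 4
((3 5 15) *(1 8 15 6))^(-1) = (1 6 5 3 15 8)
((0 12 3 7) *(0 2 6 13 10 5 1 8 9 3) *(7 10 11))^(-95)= (13)(0 12)(1 8 9 3 10 5)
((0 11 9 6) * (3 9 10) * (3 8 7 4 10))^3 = ((0 11 3 9 6)(4 10 8 7))^3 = (0 9 11 6 3)(4 7 8 10)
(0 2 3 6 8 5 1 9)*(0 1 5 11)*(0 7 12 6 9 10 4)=[2, 10, 3, 9, 0, 5, 8, 12, 11, 1, 4, 7, 6]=(0 2 3 9 1 10 4)(6 8 11 7 12)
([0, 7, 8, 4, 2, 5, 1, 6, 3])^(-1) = (1 6 7)(2 4 3 8)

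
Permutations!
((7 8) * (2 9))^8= ((2 9)(7 8))^8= (9)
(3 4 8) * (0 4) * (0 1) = (0 4 8 3 1) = [4, 0, 2, 1, 8, 5, 6, 7, 3]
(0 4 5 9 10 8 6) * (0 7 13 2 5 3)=(0 4 3)(2 5 9 10 8 6 7 13)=[4, 1, 5, 0, 3, 9, 7, 13, 6, 10, 8, 11, 12, 2]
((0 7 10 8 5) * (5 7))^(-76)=((0 5)(7 10 8))^(-76)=(7 8 10)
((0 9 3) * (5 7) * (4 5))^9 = (9)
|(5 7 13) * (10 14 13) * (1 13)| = |(1 13 5 7 10 14)| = 6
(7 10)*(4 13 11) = (4 13 11)(7 10) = [0, 1, 2, 3, 13, 5, 6, 10, 8, 9, 7, 4, 12, 11]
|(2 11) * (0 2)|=|(0 2 11)|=3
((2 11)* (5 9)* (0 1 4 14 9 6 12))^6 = (0 6 9 4)(1 12 5 14)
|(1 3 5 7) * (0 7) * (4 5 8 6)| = 8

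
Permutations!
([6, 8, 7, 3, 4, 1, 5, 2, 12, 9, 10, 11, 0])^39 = (0 1)(2 7)(5 12)(6 8)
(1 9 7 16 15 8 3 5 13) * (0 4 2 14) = (0 4 2 14)(1 9 7 16 15 8 3 5 13) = [4, 9, 14, 5, 2, 13, 6, 16, 3, 7, 10, 11, 12, 1, 0, 8, 15]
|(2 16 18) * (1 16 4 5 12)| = |(1 16 18 2 4 5 12)| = 7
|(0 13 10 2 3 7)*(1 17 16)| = |(0 13 10 2 3 7)(1 17 16)| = 6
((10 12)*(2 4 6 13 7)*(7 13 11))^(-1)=((13)(2 4 6 11 7)(10 12))^(-1)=(13)(2 7 11 6 4)(10 12)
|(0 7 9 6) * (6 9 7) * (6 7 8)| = 4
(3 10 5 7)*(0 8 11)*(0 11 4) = (11)(0 8 4)(3 10 5 7) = [8, 1, 2, 10, 0, 7, 6, 3, 4, 9, 5, 11]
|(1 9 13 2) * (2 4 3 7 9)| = 10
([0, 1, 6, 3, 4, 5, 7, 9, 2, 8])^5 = (9)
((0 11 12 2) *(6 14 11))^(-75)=((0 6 14 11 12 2))^(-75)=(0 11)(2 14)(6 12)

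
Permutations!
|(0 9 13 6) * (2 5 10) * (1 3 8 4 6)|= |(0 9 13 1 3 8 4 6)(2 5 10)|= 24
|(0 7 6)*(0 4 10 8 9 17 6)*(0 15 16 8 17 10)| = |(0 7 15 16 8 9 10 17 6 4)| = 10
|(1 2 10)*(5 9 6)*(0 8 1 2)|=|(0 8 1)(2 10)(5 9 6)|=6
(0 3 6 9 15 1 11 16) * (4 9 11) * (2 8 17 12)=(0 3 6 11 16)(1 4 9 15)(2 8 17 12)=[3, 4, 8, 6, 9, 5, 11, 7, 17, 15, 10, 16, 2, 13, 14, 1, 0, 12]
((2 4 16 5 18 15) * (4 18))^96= (18)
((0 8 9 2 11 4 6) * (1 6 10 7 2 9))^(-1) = (0 6 1 8)(2 7 10 4 11)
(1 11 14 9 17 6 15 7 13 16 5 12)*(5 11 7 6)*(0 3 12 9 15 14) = (0 3 12 1 7 13 16 11)(5 9 17)(6 14 15) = [3, 7, 2, 12, 4, 9, 14, 13, 8, 17, 10, 0, 1, 16, 15, 6, 11, 5]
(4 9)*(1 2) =(1 2)(4 9) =[0, 2, 1, 3, 9, 5, 6, 7, 8, 4]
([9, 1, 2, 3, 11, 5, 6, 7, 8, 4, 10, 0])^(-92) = (11)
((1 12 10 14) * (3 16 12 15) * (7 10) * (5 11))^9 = ((1 15 3 16 12 7 10 14)(5 11))^9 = (1 15 3 16 12 7 10 14)(5 11)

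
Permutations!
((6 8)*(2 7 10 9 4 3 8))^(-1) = (2 6 8 3 4 9 10 7)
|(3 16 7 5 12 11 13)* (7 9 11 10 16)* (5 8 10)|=8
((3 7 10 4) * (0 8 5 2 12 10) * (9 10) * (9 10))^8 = ((0 8 5 2 12 10 4 3 7))^8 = (0 7 3 4 10 12 2 5 8)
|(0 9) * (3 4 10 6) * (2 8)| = |(0 9)(2 8)(3 4 10 6)| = 4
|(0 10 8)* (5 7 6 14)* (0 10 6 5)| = 6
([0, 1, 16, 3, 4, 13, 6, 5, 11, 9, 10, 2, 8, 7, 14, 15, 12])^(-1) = (2 11 8 12 16)(5 7 13)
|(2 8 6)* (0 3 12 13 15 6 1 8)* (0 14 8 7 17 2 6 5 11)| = |(0 3 12 13 15 5 11)(1 7 17 2 14 8)| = 42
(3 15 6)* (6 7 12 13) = (3 15 7 12 13 6) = [0, 1, 2, 15, 4, 5, 3, 12, 8, 9, 10, 11, 13, 6, 14, 7]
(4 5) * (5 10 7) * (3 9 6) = (3 9 6)(4 10 7 5) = [0, 1, 2, 9, 10, 4, 3, 5, 8, 6, 7]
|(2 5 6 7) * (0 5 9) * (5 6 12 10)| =|(0 6 7 2 9)(5 12 10)| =15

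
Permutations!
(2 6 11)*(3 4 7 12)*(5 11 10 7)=(2 6 10 7 12 3 4 5 11)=[0, 1, 6, 4, 5, 11, 10, 12, 8, 9, 7, 2, 3]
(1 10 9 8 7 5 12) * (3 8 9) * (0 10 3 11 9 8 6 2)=(0 10 11 9 8 7 5 12 1 3 6 2)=[10, 3, 0, 6, 4, 12, 2, 5, 7, 8, 11, 9, 1]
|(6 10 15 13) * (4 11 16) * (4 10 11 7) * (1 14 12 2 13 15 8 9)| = 22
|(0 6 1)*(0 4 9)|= 5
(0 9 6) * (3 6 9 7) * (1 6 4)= [7, 6, 2, 4, 1, 5, 0, 3, 8, 9]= (9)(0 7 3 4 1 6)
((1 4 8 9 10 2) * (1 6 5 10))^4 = (10)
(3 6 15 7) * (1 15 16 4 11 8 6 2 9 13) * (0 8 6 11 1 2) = (0 8 11 6 16 4 1 15 7 3)(2 9 13) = [8, 15, 9, 0, 1, 5, 16, 3, 11, 13, 10, 6, 12, 2, 14, 7, 4]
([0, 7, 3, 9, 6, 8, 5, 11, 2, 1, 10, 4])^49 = (1 9 3 2 8 5 6 4 11 7)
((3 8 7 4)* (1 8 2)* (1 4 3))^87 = ((1 8 7 3 2 4))^87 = (1 3)(2 8)(4 7)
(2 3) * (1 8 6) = (1 8 6)(2 3) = [0, 8, 3, 2, 4, 5, 1, 7, 6]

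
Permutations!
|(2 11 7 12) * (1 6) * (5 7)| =10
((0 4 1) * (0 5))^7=((0 4 1 5))^7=(0 5 1 4)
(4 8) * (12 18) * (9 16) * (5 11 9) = (4 8)(5 11 9 16)(12 18) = [0, 1, 2, 3, 8, 11, 6, 7, 4, 16, 10, 9, 18, 13, 14, 15, 5, 17, 12]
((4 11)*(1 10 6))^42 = (11)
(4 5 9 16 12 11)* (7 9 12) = [0, 1, 2, 3, 5, 12, 6, 9, 8, 16, 10, 4, 11, 13, 14, 15, 7] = (4 5 12 11)(7 9 16)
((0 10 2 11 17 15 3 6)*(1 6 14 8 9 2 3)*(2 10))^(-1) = (0 6 1 15 17 11 2)(3 10 9 8 14)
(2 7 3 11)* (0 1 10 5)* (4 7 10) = (0 1 4 7 3 11 2 10 5) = [1, 4, 10, 11, 7, 0, 6, 3, 8, 9, 5, 2]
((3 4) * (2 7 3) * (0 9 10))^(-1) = (0 10 9)(2 4 3 7)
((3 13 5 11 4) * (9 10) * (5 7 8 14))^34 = (3 7 14 11)(4 13 8 5)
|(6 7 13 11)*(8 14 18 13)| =|(6 7 8 14 18 13 11)| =7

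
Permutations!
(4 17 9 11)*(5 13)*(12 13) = (4 17 9 11)(5 12 13) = [0, 1, 2, 3, 17, 12, 6, 7, 8, 11, 10, 4, 13, 5, 14, 15, 16, 9]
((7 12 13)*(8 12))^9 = (7 8 12 13)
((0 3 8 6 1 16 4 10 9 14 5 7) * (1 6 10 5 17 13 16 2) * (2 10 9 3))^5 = (0 8 16 2 9 4 1 14 5 10 17 7 3 13) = ((0 2 1 10 3 8 9 14 17 13 16 4 5 7))^5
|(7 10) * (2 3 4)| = 6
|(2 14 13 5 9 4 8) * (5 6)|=8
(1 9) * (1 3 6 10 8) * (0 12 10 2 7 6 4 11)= (0 12 10 8 1 9 3 4 11)(2 7 6)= [12, 9, 7, 4, 11, 5, 2, 6, 1, 3, 8, 0, 10]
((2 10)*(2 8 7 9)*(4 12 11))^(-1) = (2 9 7 8 10)(4 11 12)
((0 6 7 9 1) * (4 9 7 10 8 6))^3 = (10)(0 1 9 4)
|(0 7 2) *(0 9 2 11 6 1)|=|(0 7 11 6 1)(2 9)|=10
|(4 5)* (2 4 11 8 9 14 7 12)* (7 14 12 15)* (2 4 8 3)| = 8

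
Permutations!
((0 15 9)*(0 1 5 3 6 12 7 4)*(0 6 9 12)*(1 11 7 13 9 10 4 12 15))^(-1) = (15)(0 6 4 10 3 5 1)(7 11 9 13 12)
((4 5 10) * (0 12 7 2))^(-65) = ((0 12 7 2)(4 5 10))^(-65) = (0 2 7 12)(4 5 10)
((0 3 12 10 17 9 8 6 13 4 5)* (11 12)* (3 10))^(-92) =(0 4 6 9 10 5 13 8 17)(3 11 12) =((0 10 17 9 8 6 13 4 5)(3 11 12))^(-92)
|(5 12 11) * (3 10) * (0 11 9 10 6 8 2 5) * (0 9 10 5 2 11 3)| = |(0 3 6 8 11 9 5 12 10)| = 9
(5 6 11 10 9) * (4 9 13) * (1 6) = [0, 6, 2, 3, 9, 1, 11, 7, 8, 5, 13, 10, 12, 4] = (1 6 11 10 13 4 9 5)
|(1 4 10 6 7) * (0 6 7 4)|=|(0 6 4 10 7 1)|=6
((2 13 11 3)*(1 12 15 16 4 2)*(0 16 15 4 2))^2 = (0 2 11 1 4 16 13 3 12)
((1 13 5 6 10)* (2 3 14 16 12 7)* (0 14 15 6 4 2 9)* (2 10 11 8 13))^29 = ((0 14 16 12 7 9)(1 2 3 15 6 11 8 13 5 4 10))^29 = (0 9 7 12 16 14)(1 13 15 10 8 3 4 11 2 5 6)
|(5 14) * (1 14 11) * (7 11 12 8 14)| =|(1 7 11)(5 12 8 14)| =12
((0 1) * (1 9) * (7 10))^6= ((0 9 1)(7 10))^6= (10)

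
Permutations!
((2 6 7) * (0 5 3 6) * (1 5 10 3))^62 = (0 3 7)(2 10 6)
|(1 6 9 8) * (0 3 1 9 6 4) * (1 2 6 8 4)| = 7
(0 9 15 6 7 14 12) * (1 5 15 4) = (0 9 4 1 5 15 6 7 14 12) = [9, 5, 2, 3, 1, 15, 7, 14, 8, 4, 10, 11, 0, 13, 12, 6]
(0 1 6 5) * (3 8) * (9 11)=[1, 6, 2, 8, 4, 0, 5, 7, 3, 11, 10, 9]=(0 1 6 5)(3 8)(9 11)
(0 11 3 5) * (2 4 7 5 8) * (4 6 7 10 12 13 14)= (0 11 3 8 2 6 7 5)(4 10 12 13 14)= [11, 1, 6, 8, 10, 0, 7, 5, 2, 9, 12, 3, 13, 14, 4]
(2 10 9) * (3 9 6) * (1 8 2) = [0, 8, 10, 9, 4, 5, 3, 7, 2, 1, 6] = (1 8 2 10 6 3 9)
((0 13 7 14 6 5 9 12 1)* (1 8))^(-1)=(0 1 8 12 9 5 6 14 7 13)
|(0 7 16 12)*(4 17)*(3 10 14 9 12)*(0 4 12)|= |(0 7 16 3 10 14 9)(4 17 12)|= 21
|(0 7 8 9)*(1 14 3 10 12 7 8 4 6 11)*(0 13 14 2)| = |(0 8 9 13 14 3 10 12 7 4 6 11 1 2)| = 14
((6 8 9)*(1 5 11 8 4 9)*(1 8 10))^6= (1 11)(5 10)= ((1 5 11 10)(4 9 6))^6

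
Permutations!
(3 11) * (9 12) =[0, 1, 2, 11, 4, 5, 6, 7, 8, 12, 10, 3, 9] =(3 11)(9 12)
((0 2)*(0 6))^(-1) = ((0 2 6))^(-1) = (0 6 2)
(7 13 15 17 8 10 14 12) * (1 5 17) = (1 5 17 8 10 14 12 7 13 15) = [0, 5, 2, 3, 4, 17, 6, 13, 10, 9, 14, 11, 7, 15, 12, 1, 16, 8]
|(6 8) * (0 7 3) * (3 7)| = 2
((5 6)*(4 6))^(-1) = (4 5 6)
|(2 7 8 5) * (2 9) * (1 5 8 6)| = 6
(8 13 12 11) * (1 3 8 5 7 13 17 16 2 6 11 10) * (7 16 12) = (1 3 8 17 12 10)(2 6 11 5 16)(7 13) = [0, 3, 6, 8, 4, 16, 11, 13, 17, 9, 1, 5, 10, 7, 14, 15, 2, 12]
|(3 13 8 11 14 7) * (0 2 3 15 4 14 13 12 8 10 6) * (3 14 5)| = 14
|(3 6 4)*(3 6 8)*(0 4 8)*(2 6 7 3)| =12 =|(0 4 7 3)(2 6 8)|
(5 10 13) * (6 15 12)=(5 10 13)(6 15 12)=[0, 1, 2, 3, 4, 10, 15, 7, 8, 9, 13, 11, 6, 5, 14, 12]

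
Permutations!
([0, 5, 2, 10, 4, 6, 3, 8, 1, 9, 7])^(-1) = (1 8 7 10 3 6 5)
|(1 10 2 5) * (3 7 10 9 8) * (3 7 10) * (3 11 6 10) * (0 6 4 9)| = |(0 6 10 2 5 1)(4 9 8 7 11)| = 30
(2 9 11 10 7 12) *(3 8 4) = (2 9 11 10 7 12)(3 8 4) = [0, 1, 9, 8, 3, 5, 6, 12, 4, 11, 7, 10, 2]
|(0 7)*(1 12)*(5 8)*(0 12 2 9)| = 6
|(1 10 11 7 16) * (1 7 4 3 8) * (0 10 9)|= 8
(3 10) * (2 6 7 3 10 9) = (10)(2 6 7 3 9) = [0, 1, 6, 9, 4, 5, 7, 3, 8, 2, 10]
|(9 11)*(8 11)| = |(8 11 9)| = 3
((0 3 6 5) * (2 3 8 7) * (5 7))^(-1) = (0 5 8)(2 7 6 3)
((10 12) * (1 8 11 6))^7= (1 6 11 8)(10 12)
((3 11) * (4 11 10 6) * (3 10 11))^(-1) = (3 4 6 10 11)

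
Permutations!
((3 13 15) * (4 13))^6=((3 4 13 15))^6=(3 13)(4 15)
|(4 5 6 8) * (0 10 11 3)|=|(0 10 11 3)(4 5 6 8)|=4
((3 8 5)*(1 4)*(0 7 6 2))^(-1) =(0 2 6 7)(1 4)(3 5 8)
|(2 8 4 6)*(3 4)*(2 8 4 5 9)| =|(2 4 6 8 3 5 9)| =7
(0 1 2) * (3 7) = (0 1 2)(3 7) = [1, 2, 0, 7, 4, 5, 6, 3]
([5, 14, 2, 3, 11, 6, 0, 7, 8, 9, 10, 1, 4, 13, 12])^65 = (14)(0 6 5)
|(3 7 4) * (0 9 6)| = |(0 9 6)(3 7 4)| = 3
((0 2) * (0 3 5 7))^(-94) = (0 2 3 5 7)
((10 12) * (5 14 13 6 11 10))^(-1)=(5 12 10 11 6 13 14)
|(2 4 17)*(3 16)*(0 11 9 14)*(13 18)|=12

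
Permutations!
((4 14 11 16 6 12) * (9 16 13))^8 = ((4 14 11 13 9 16 6 12))^8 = (16)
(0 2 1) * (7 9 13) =[2, 0, 1, 3, 4, 5, 6, 9, 8, 13, 10, 11, 12, 7] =(0 2 1)(7 9 13)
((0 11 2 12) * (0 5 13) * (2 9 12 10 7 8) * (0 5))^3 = (0 12 9 11)(2 8 7 10)(5 13)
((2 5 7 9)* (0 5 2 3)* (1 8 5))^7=((0 1 8 5 7 9 3))^7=(9)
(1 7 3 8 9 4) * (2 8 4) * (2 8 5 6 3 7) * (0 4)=(0 4 1 2 5 6 3)(8 9)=[4, 2, 5, 0, 1, 6, 3, 7, 9, 8]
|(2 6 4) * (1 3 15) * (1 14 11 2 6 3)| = 10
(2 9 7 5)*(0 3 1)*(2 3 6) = (0 6 2 9 7 5 3 1) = [6, 0, 9, 1, 4, 3, 2, 5, 8, 7]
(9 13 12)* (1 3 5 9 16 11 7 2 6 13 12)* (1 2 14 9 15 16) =[0, 3, 6, 5, 4, 15, 13, 14, 8, 12, 10, 7, 1, 2, 9, 16, 11] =(1 3 5 15 16 11 7 14 9 12)(2 6 13)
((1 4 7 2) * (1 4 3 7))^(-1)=(1 4 2 7 3)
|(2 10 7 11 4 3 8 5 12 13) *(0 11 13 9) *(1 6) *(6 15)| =24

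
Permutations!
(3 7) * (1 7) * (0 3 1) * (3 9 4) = (0 9 4 3)(1 7) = [9, 7, 2, 0, 3, 5, 6, 1, 8, 4]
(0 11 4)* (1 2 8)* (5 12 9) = (0 11 4)(1 2 8)(5 12 9) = [11, 2, 8, 3, 0, 12, 6, 7, 1, 5, 10, 4, 9]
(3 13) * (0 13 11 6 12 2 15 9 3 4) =(0 13 4)(2 15 9 3 11 6 12) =[13, 1, 15, 11, 0, 5, 12, 7, 8, 3, 10, 6, 2, 4, 14, 9]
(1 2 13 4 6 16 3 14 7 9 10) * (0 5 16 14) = (0 5 16 3)(1 2 13 4 6 14 7 9 10) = [5, 2, 13, 0, 6, 16, 14, 9, 8, 10, 1, 11, 12, 4, 7, 15, 3]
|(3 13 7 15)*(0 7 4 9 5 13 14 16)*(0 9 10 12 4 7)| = 24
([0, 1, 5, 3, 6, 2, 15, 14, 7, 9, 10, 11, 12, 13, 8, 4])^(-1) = [0, 1, 5, 3, 15, 2, 4, 8, 14, 9, 10, 11, 12, 13, 7, 6]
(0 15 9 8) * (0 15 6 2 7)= (0 6 2 7)(8 15 9)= [6, 1, 7, 3, 4, 5, 2, 0, 15, 8, 10, 11, 12, 13, 14, 9]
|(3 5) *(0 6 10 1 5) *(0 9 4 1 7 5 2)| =|(0 6 10 7 5 3 9 4 1 2)| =10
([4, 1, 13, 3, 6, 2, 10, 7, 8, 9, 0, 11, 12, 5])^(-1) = (0 10 6 4)(2 5 13)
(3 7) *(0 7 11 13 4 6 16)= (0 7 3 11 13 4 6 16)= [7, 1, 2, 11, 6, 5, 16, 3, 8, 9, 10, 13, 12, 4, 14, 15, 0]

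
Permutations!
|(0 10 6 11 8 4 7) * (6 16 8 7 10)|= |(0 6 11 7)(4 10 16 8)|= 4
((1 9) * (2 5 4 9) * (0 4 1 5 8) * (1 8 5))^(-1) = ((0 4 9 1 2 5 8))^(-1) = (0 8 5 2 1 9 4)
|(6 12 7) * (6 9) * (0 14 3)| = |(0 14 3)(6 12 7 9)| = 12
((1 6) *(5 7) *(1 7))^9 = (1 6 7 5)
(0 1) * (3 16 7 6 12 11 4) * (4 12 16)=(0 1)(3 4)(6 16 7)(11 12)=[1, 0, 2, 4, 3, 5, 16, 6, 8, 9, 10, 12, 11, 13, 14, 15, 7]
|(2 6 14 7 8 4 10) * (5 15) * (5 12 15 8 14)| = |(2 6 5 8 4 10)(7 14)(12 15)| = 6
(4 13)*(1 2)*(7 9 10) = (1 2)(4 13)(7 9 10) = [0, 2, 1, 3, 13, 5, 6, 9, 8, 10, 7, 11, 12, 4]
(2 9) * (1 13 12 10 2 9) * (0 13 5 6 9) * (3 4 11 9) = (0 13 12 10 2 1 5 6 3 4 11 9) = [13, 5, 1, 4, 11, 6, 3, 7, 8, 0, 2, 9, 10, 12]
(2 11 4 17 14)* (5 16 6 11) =[0, 1, 5, 3, 17, 16, 11, 7, 8, 9, 10, 4, 12, 13, 2, 15, 6, 14] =(2 5 16 6 11 4 17 14)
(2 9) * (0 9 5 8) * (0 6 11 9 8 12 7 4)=(0 8 6 11 9 2 5 12 7 4)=[8, 1, 5, 3, 0, 12, 11, 4, 6, 2, 10, 9, 7]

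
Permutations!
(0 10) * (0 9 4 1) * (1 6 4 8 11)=(0 10 9 8 11 1)(4 6)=[10, 0, 2, 3, 6, 5, 4, 7, 11, 8, 9, 1]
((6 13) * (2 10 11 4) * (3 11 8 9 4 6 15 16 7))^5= (3 16 13 11 7 15 6)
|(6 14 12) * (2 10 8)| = 3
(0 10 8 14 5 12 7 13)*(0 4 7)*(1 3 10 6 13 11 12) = (0 6 13 4 7 11 12)(1 3 10 8 14 5) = [6, 3, 2, 10, 7, 1, 13, 11, 14, 9, 8, 12, 0, 4, 5]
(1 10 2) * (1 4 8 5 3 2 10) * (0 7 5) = (10)(0 7 5 3 2 4 8) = [7, 1, 4, 2, 8, 3, 6, 5, 0, 9, 10]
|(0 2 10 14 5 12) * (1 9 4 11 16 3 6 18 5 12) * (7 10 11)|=|(0 2 11 16 3 6 18 5 1 9 4 7 10 14 12)|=15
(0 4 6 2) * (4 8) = (0 8 4 6 2) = [8, 1, 0, 3, 6, 5, 2, 7, 4]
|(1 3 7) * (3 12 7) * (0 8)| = 6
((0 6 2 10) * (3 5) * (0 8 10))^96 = ((0 6 2)(3 5)(8 10))^96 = (10)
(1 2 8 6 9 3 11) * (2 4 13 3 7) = (1 4 13 3 11)(2 8 6 9 7) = [0, 4, 8, 11, 13, 5, 9, 2, 6, 7, 10, 1, 12, 3]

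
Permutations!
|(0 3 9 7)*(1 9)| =|(0 3 1 9 7)| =5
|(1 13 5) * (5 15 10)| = 5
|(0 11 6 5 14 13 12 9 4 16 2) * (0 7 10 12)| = |(0 11 6 5 14 13)(2 7 10 12 9 4 16)| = 42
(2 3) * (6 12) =[0, 1, 3, 2, 4, 5, 12, 7, 8, 9, 10, 11, 6] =(2 3)(6 12)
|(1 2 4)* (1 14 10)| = 5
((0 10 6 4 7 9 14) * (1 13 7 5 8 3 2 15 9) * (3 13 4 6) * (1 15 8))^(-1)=(0 14 9 15 7 13 8 2 3 10)(1 5 4)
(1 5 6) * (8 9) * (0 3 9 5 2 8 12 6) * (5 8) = [3, 2, 5, 9, 4, 0, 1, 7, 8, 12, 10, 11, 6] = (0 3 9 12 6 1 2 5)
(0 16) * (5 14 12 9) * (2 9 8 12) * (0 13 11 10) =(0 16 13 11 10)(2 9 5 14)(8 12) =[16, 1, 9, 3, 4, 14, 6, 7, 12, 5, 0, 10, 8, 11, 2, 15, 13]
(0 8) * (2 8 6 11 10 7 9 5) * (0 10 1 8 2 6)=(1 8 10 7 9 5 6 11)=[0, 8, 2, 3, 4, 6, 11, 9, 10, 5, 7, 1]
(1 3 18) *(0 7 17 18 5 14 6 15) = [7, 3, 2, 5, 4, 14, 15, 17, 8, 9, 10, 11, 12, 13, 6, 0, 16, 18, 1] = (0 7 17 18 1 3 5 14 6 15)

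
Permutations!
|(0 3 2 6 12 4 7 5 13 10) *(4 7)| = 9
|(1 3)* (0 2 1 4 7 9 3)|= |(0 2 1)(3 4 7 9)|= 12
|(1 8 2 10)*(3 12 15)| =|(1 8 2 10)(3 12 15)| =12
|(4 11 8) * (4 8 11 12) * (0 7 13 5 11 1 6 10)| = 8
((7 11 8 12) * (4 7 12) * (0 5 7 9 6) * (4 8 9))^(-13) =(12)(0 6 9 11 7 5)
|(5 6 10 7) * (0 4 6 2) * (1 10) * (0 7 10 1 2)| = |(10)(0 4 6 2 7 5)| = 6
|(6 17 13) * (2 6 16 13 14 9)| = |(2 6 17 14 9)(13 16)| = 10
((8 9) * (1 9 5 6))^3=((1 9 8 5 6))^3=(1 5 9 6 8)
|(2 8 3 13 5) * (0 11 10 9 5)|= |(0 11 10 9 5 2 8 3 13)|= 9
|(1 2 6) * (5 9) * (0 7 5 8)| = |(0 7 5 9 8)(1 2 6)| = 15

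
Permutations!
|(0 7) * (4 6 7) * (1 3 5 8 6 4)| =|(0 1 3 5 8 6 7)| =7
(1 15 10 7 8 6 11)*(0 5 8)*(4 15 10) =[5, 10, 2, 3, 15, 8, 11, 0, 6, 9, 7, 1, 12, 13, 14, 4] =(0 5 8 6 11 1 10 7)(4 15)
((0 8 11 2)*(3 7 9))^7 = ((0 8 11 2)(3 7 9))^7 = (0 2 11 8)(3 7 9)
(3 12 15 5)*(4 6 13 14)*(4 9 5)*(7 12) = [0, 1, 2, 7, 6, 3, 13, 12, 8, 5, 10, 11, 15, 14, 9, 4] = (3 7 12 15 4 6 13 14 9 5)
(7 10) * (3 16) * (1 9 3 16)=(16)(1 9 3)(7 10)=[0, 9, 2, 1, 4, 5, 6, 10, 8, 3, 7, 11, 12, 13, 14, 15, 16]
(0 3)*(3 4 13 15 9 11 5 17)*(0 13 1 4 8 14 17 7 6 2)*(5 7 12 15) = (0 8 14 17 3 13 5 12 15 9 11 7 6 2)(1 4) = [8, 4, 0, 13, 1, 12, 2, 6, 14, 11, 10, 7, 15, 5, 17, 9, 16, 3]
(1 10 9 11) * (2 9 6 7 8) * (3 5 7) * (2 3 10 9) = [0, 9, 2, 5, 4, 7, 10, 8, 3, 11, 6, 1] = (1 9 11)(3 5 7 8)(6 10)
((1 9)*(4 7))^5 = ((1 9)(4 7))^5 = (1 9)(4 7)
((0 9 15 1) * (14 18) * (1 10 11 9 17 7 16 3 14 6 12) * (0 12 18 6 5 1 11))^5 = ((0 17 7 16 3 14 6 18 5 1 12 11 9 15 10))^5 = (0 14 12)(1 10 3)(5 15 16)(6 11 17)(7 18 9)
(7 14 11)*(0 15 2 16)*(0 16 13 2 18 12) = [15, 1, 13, 3, 4, 5, 6, 14, 8, 9, 10, 7, 0, 2, 11, 18, 16, 17, 12] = (0 15 18 12)(2 13)(7 14 11)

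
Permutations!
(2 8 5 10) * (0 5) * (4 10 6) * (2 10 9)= (10)(0 5 6 4 9 2 8)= [5, 1, 8, 3, 9, 6, 4, 7, 0, 2, 10]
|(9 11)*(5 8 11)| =|(5 8 11 9)| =4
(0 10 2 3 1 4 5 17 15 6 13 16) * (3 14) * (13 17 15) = (0 10 2 14 3 1 4 5 15 6 17 13 16) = [10, 4, 14, 1, 5, 15, 17, 7, 8, 9, 2, 11, 12, 16, 3, 6, 0, 13]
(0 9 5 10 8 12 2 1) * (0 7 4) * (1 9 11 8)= [11, 7, 9, 3, 0, 10, 6, 4, 12, 5, 1, 8, 2]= (0 11 8 12 2 9 5 10 1 7 4)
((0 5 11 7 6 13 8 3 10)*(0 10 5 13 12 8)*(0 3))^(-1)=((0 13 3 5 11 7 6 12 8))^(-1)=(0 8 12 6 7 11 5 3 13)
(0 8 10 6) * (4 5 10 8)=(0 4 5 10 6)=[4, 1, 2, 3, 5, 10, 0, 7, 8, 9, 6]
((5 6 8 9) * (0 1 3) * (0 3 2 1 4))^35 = ((0 4)(1 2)(5 6 8 9))^35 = (0 4)(1 2)(5 9 8 6)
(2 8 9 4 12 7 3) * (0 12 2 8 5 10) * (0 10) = [12, 1, 5, 8, 2, 0, 6, 3, 9, 4, 10, 11, 7] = (0 12 7 3 8 9 4 2 5)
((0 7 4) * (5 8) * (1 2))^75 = (1 2)(5 8) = ((0 7 4)(1 2)(5 8))^75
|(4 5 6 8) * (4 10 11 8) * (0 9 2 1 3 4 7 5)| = |(0 9 2 1 3 4)(5 6 7)(8 10 11)| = 6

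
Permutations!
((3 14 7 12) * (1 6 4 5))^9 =(1 6 4 5)(3 14 7 12) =((1 6 4 5)(3 14 7 12))^9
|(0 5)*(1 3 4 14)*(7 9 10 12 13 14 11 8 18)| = 12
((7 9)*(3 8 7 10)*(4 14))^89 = (3 10 9 7 8)(4 14)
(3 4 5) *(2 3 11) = (2 3 4 5 11) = [0, 1, 3, 4, 5, 11, 6, 7, 8, 9, 10, 2]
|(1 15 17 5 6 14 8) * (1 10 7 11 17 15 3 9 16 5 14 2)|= |(1 3 9 16 5 6 2)(7 11 17 14 8 10)|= 42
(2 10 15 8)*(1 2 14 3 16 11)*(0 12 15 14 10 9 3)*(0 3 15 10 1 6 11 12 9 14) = (0 9 15 8 1 2 14 3 16 12 10)(6 11) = [9, 2, 14, 16, 4, 5, 11, 7, 1, 15, 0, 6, 10, 13, 3, 8, 12]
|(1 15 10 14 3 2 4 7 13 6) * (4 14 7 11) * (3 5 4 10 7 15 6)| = 10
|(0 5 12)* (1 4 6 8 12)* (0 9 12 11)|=|(0 5 1 4 6 8 11)(9 12)|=14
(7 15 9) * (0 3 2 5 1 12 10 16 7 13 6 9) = (0 3 2 5 1 12 10 16 7 15)(6 9 13) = [3, 12, 5, 2, 4, 1, 9, 15, 8, 13, 16, 11, 10, 6, 14, 0, 7]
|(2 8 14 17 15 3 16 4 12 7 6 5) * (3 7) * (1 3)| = |(1 3 16 4 12)(2 8 14 17 15 7 6 5)| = 40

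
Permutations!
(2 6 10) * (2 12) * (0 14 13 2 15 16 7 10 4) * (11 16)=(0 14 13 2 6 4)(7 10 12 15 11 16)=[14, 1, 6, 3, 0, 5, 4, 10, 8, 9, 12, 16, 15, 2, 13, 11, 7]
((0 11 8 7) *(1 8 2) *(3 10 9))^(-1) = (0 7 8 1 2 11)(3 9 10)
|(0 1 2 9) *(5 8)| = 4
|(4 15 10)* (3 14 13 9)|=12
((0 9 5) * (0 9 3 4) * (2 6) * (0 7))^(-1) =((0 3 4 7)(2 6)(5 9))^(-1) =(0 7 4 3)(2 6)(5 9)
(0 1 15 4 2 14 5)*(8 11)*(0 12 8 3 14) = (0 1 15 4 2)(3 14 5 12 8 11) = [1, 15, 0, 14, 2, 12, 6, 7, 11, 9, 10, 3, 8, 13, 5, 4]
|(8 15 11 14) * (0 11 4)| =6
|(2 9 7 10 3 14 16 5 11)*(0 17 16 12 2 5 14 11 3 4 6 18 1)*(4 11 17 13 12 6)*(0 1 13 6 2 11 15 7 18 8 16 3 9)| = 6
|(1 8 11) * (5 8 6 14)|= 6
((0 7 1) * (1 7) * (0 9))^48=((0 1 9))^48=(9)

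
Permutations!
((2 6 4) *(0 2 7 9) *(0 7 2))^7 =(2 6 4)(7 9)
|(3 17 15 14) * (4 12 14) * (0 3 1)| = |(0 3 17 15 4 12 14 1)| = 8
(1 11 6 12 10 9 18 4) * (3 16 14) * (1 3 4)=(1 11 6 12 10 9 18)(3 16 14 4)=[0, 11, 2, 16, 3, 5, 12, 7, 8, 18, 9, 6, 10, 13, 4, 15, 14, 17, 1]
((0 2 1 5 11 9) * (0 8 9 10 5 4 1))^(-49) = (0 2)(1 4)(5 10 11)(8 9)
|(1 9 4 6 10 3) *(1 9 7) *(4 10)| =|(1 7)(3 9 10)(4 6)| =6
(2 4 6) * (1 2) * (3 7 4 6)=(1 2 6)(3 7 4)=[0, 2, 6, 7, 3, 5, 1, 4]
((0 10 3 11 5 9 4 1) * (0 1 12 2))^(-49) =(0 9 10 4 3 12 11 2 5)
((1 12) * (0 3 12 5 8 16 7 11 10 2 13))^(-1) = (0 13 2 10 11 7 16 8 5 1 12 3)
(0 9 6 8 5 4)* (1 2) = (0 9 6 8 5 4)(1 2) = [9, 2, 1, 3, 0, 4, 8, 7, 5, 6]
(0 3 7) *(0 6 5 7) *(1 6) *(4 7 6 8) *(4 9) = (0 3)(1 8 9 4 7)(5 6) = [3, 8, 2, 0, 7, 6, 5, 1, 9, 4]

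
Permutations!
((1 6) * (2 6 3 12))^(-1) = ((1 3 12 2 6))^(-1) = (1 6 2 12 3)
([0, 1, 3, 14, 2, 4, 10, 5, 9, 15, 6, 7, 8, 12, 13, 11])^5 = [0, 1, 8, 9, 12, 13, 10, 14, 5, 4, 6, 3, 7, 11, 15, 2]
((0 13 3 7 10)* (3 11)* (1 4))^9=(0 3)(1 4)(7 13)(10 11)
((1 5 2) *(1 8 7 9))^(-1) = (1 9 7 8 2 5)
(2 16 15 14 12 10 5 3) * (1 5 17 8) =(1 5 3 2 16 15 14 12 10 17 8) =[0, 5, 16, 2, 4, 3, 6, 7, 1, 9, 17, 11, 10, 13, 12, 14, 15, 8]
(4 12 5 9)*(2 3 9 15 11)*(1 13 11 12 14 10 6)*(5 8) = (1 13 11 2 3 9 4 14 10 6)(5 15 12 8) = [0, 13, 3, 9, 14, 15, 1, 7, 5, 4, 6, 2, 8, 11, 10, 12]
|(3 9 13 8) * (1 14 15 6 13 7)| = |(1 14 15 6 13 8 3 9 7)| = 9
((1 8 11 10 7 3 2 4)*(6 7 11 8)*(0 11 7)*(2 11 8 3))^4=((0 8 3 11 10 7 2 4 1 6))^4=(0 10 1 3 2)(4 8 7 6 11)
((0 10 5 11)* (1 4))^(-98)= (0 5)(10 11)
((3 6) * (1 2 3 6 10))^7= ((1 2 3 10))^7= (1 10 3 2)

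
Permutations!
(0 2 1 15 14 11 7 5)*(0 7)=(0 2 1 15 14 11)(5 7)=[2, 15, 1, 3, 4, 7, 6, 5, 8, 9, 10, 0, 12, 13, 11, 14]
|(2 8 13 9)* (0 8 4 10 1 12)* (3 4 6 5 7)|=13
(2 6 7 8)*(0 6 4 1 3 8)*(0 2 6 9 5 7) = (0 9 5 7 2 4 1 3 8 6) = [9, 3, 4, 8, 1, 7, 0, 2, 6, 5]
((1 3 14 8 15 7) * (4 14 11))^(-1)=((1 3 11 4 14 8 15 7))^(-1)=(1 7 15 8 14 4 11 3)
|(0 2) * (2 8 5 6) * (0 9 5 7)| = |(0 8 7)(2 9 5 6)| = 12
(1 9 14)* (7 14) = [0, 9, 2, 3, 4, 5, 6, 14, 8, 7, 10, 11, 12, 13, 1] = (1 9 7 14)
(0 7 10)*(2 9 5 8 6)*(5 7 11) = (0 11 5 8 6 2 9 7 10) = [11, 1, 9, 3, 4, 8, 2, 10, 6, 7, 0, 5]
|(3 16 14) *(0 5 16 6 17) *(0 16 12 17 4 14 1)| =12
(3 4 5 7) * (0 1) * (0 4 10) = [1, 4, 2, 10, 5, 7, 6, 3, 8, 9, 0] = (0 1 4 5 7 3 10)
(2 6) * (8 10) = (2 6)(8 10) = [0, 1, 6, 3, 4, 5, 2, 7, 10, 9, 8]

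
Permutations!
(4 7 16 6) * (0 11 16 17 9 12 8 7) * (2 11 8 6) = (0 8 7 17 9 12 6 4)(2 11 16) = [8, 1, 11, 3, 0, 5, 4, 17, 7, 12, 10, 16, 6, 13, 14, 15, 2, 9]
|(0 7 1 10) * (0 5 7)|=|(1 10 5 7)|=4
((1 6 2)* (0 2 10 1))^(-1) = (0 2)(1 10 6) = ((0 2)(1 6 10))^(-1)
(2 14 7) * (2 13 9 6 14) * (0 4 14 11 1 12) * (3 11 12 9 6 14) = (0 4 3 11 1 9 14 7 13 6 12) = [4, 9, 2, 11, 3, 5, 12, 13, 8, 14, 10, 1, 0, 6, 7]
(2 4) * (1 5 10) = [0, 5, 4, 3, 2, 10, 6, 7, 8, 9, 1] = (1 5 10)(2 4)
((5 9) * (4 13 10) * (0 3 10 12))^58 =(0 13 10)(3 12 4)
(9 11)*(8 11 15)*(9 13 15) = [0, 1, 2, 3, 4, 5, 6, 7, 11, 9, 10, 13, 12, 15, 14, 8] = (8 11 13 15)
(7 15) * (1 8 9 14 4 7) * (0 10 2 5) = (0 10 2 5)(1 8 9 14 4 7 15) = [10, 8, 5, 3, 7, 0, 6, 15, 9, 14, 2, 11, 12, 13, 4, 1]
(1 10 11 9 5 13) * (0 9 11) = [9, 10, 2, 3, 4, 13, 6, 7, 8, 5, 0, 11, 12, 1] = (0 9 5 13 1 10)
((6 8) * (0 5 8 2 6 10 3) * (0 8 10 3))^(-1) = ((0 5 10)(2 6)(3 8))^(-1) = (0 10 5)(2 6)(3 8)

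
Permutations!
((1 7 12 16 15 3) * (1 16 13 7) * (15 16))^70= ((16)(3 15)(7 12 13))^70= (16)(7 12 13)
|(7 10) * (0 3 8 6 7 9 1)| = 8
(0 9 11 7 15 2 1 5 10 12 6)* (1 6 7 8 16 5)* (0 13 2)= [9, 1, 6, 3, 4, 10, 13, 15, 16, 11, 12, 8, 7, 2, 14, 0, 5]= (0 9 11 8 16 5 10 12 7 15)(2 6 13)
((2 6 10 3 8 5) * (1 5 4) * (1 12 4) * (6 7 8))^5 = ((1 5 2 7 8)(3 6 10)(4 12))^5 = (3 10 6)(4 12)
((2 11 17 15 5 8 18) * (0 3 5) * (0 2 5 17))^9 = (18)(0 15)(2 3)(11 17)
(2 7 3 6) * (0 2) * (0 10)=(0 2 7 3 6 10)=[2, 1, 7, 6, 4, 5, 10, 3, 8, 9, 0]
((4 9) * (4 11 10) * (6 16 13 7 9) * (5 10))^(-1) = (4 10 5 11 9 7 13 16 6) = ((4 6 16 13 7 9 11 5 10))^(-1)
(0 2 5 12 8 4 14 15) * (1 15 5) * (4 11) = (0 2 1 15)(4 14 5 12 8 11) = [2, 15, 1, 3, 14, 12, 6, 7, 11, 9, 10, 4, 8, 13, 5, 0]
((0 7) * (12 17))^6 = (17)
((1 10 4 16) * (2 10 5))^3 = ((1 5 2 10 4 16))^3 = (1 10)(2 16)(4 5)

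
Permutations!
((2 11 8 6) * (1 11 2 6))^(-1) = (1 8 11)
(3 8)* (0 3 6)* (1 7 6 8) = (8)(0 3 1 7 6) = [3, 7, 2, 1, 4, 5, 0, 6, 8]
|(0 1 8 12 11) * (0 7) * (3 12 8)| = 6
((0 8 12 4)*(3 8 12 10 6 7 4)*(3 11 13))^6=((0 12 11 13 3 8 10 6 7 4))^6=(0 10 11 7 3)(4 8 12 6 13)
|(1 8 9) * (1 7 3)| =5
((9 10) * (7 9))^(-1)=(7 10 9)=((7 9 10))^(-1)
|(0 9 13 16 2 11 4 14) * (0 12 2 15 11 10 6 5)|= |(0 9 13 16 15 11 4 14 12 2 10 6 5)|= 13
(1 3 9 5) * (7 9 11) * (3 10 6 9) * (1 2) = (1 10 6 9 5 2)(3 11 7) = [0, 10, 1, 11, 4, 2, 9, 3, 8, 5, 6, 7]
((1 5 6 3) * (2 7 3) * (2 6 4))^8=(1 4 7)(2 3 5)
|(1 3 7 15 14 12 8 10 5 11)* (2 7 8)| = 30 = |(1 3 8 10 5 11)(2 7 15 14 12)|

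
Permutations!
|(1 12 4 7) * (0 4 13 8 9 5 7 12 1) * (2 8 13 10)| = 9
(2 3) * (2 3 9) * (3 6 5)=(2 9)(3 6 5)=[0, 1, 9, 6, 4, 3, 5, 7, 8, 2]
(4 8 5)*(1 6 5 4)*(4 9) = (1 6 5)(4 8 9) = [0, 6, 2, 3, 8, 1, 5, 7, 9, 4]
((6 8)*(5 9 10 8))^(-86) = (5 6 8 10 9) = ((5 9 10 8 6))^(-86)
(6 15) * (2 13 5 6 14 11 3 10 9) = (2 13 5 6 15 14 11 3 10 9) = [0, 1, 13, 10, 4, 6, 15, 7, 8, 2, 9, 3, 12, 5, 11, 14]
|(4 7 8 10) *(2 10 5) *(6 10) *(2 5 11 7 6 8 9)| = 15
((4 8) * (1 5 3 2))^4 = (8)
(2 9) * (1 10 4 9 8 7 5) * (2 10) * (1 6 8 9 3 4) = (1 2 9 10)(3 4)(5 6 8 7) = [0, 2, 9, 4, 3, 6, 8, 5, 7, 10, 1]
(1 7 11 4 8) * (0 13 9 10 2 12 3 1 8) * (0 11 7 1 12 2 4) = [13, 1, 2, 12, 11, 5, 6, 7, 8, 10, 4, 0, 3, 9] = (0 13 9 10 4 11)(3 12)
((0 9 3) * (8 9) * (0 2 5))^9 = ((0 8 9 3 2 5))^9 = (0 3)(2 8)(5 9)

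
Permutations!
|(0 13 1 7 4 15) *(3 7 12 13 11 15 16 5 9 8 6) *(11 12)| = |(0 12 13 1 11 15)(3 7 4 16 5 9 8 6)| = 24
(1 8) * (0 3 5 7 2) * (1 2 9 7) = (0 3 5 1 8 2)(7 9) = [3, 8, 0, 5, 4, 1, 6, 9, 2, 7]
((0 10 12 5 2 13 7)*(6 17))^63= (6 17)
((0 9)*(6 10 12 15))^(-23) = (0 9)(6 10 12 15)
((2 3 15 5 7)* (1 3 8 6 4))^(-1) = ((1 3 15 5 7 2 8 6 4))^(-1) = (1 4 6 8 2 7 5 15 3)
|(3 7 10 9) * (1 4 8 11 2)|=20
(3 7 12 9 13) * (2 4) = [0, 1, 4, 7, 2, 5, 6, 12, 8, 13, 10, 11, 9, 3] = (2 4)(3 7 12 9 13)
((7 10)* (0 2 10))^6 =((0 2 10 7))^6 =(0 10)(2 7)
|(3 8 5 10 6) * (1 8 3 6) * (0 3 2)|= |(0 3 2)(1 8 5 10)|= 12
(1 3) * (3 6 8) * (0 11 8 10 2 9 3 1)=(0 11 8 1 6 10 2 9 3)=[11, 6, 9, 0, 4, 5, 10, 7, 1, 3, 2, 8]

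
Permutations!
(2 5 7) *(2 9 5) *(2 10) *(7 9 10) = (2 7 10)(5 9) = [0, 1, 7, 3, 4, 9, 6, 10, 8, 5, 2]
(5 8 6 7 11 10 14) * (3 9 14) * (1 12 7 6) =(1 12 7 11 10 3 9 14 5 8) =[0, 12, 2, 9, 4, 8, 6, 11, 1, 14, 3, 10, 7, 13, 5]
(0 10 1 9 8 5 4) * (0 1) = [10, 9, 2, 3, 1, 4, 6, 7, 5, 8, 0] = (0 10)(1 9 8 5 4)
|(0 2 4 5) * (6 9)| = |(0 2 4 5)(6 9)| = 4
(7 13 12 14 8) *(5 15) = (5 15)(7 13 12 14 8) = [0, 1, 2, 3, 4, 15, 6, 13, 7, 9, 10, 11, 14, 12, 8, 5]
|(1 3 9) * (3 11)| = |(1 11 3 9)| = 4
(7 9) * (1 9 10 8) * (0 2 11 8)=(0 2 11 8 1 9 7 10)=[2, 9, 11, 3, 4, 5, 6, 10, 1, 7, 0, 8]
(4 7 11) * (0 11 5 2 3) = (0 11 4 7 5 2 3) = [11, 1, 3, 0, 7, 2, 6, 5, 8, 9, 10, 4]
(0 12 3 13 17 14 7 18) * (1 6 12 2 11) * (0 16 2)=(1 6 12 3 13 17 14 7 18 16 2 11)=[0, 6, 11, 13, 4, 5, 12, 18, 8, 9, 10, 1, 3, 17, 7, 15, 2, 14, 16]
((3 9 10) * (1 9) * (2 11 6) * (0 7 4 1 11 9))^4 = (2 11 10)(3 9 6)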